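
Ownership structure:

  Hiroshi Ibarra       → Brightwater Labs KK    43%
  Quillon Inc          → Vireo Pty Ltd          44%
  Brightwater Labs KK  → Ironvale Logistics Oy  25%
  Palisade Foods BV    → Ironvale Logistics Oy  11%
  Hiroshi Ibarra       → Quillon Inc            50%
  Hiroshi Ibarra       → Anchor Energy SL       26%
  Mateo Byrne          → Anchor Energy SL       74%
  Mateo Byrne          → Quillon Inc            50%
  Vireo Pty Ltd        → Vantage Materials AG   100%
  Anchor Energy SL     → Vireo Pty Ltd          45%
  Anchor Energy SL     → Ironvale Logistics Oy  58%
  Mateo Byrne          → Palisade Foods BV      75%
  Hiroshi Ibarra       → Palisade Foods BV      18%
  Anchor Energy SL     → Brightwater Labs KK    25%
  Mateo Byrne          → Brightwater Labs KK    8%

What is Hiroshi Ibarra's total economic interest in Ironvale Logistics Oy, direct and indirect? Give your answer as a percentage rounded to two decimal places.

29.44%

Hiroshi reaches Ironvale along 4 paths.
Via Anchor → Brightwater: 26% × 25% × 25% = 1.625%.
Via Brightwater: 43% × 25% = 10.75%.
Via Anchor: 26% × 58% = 15.08%.
Via Palisade: 18% × 11% = 1.98%.
Total: 1.625% + 10.75% + 15.08% + 1.98% = 29.435%.
Rounded: 29.44%.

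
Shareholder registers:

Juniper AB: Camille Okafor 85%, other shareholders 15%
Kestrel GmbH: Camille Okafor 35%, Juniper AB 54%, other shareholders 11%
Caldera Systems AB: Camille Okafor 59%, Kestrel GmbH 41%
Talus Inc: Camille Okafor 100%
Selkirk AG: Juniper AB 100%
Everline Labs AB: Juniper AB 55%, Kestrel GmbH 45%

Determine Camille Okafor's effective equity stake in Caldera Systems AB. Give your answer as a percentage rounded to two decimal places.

92.17%

Camille reaches Caldera along 3 paths.
Direct stake: 59% = 59%.
Via Kestrel: 35% × 41% = 14.35%.
Via Juniper → Kestrel: 85% × 54% × 41% = 18.819%.
Total: 59% + 14.35% + 18.819% = 92.169%.
Rounded: 92.17%.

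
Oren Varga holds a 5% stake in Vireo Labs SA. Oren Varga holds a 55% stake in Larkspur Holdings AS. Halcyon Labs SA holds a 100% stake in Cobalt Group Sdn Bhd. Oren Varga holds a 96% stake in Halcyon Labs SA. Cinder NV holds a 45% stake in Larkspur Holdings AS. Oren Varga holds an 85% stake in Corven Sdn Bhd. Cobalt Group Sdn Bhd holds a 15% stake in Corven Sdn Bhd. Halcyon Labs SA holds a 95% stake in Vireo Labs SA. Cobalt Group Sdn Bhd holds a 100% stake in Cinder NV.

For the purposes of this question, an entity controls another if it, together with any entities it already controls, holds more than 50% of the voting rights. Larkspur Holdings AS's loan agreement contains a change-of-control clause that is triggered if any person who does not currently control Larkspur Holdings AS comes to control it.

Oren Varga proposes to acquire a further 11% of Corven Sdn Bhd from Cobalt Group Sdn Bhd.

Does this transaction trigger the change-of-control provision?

The purchase adds only to Oren's holdings (Cobalt's stake shrinks), so Oren is the only person who could newly come to control Larkspur.
Oren holds 96% of Halcyon, so Oren controls Halcyon.
Halcyon holds 100% of Cobalt, so Oren controls Cobalt.
Cobalt holds 100% of Cinder, so Oren controls Cinder.
Oren and Cinder together hold 55% + 45% = 100% of Larkspur, so Oren controls Larkspur.
So Oren already controls Larkspur before the transaction.
After the purchase, Oren's direct stake in Corven rises to 85% + 11% = 96%, and Cobalt's stake falls to 4%.
Oren controlled Larkspur already, so this is not a new person acquiring control; every other person's position is unchanged or reduced.
No new person acquires control, so the clause is not triggered.

No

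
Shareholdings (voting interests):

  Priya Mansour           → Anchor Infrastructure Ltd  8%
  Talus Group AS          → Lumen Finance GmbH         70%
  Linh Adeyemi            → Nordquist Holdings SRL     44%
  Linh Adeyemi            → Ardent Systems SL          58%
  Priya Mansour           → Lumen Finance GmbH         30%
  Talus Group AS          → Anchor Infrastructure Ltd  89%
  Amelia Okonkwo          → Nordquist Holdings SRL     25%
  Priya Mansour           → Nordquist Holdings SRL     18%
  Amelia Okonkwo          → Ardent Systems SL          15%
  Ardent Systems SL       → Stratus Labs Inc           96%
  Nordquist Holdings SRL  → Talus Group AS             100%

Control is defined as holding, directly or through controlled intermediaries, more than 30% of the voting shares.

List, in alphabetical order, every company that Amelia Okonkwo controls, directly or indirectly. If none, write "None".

Amelia's largest direct stake is 25% in Nordquist, which does not meet the threshold.

None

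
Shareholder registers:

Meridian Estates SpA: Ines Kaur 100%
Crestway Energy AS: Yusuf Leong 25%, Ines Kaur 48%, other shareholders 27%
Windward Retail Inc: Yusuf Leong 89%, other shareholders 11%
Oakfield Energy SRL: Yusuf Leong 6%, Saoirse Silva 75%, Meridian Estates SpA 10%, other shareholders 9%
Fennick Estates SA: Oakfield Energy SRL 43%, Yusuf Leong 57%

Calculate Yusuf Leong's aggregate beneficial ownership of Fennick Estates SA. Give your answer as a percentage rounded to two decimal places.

59.58%

Yusuf reaches Fennick along 2 paths.
Via Oakfield: 6% × 43% = 2.58%.
Direct stake: 57% = 57%.
Total: 2.58% + 57% = 59.58%.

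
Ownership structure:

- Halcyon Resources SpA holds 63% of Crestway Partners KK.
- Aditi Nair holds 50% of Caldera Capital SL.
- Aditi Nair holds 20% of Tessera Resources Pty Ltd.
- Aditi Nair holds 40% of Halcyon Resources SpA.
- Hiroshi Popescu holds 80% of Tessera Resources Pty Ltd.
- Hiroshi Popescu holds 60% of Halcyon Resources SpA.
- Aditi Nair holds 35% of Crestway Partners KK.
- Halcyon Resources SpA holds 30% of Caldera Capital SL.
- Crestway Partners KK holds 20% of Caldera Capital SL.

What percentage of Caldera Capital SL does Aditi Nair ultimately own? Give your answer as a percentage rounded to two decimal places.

74.04%

Aditi reaches Caldera along 4 paths.
Direct stake: 50% = 50%.
Via Halcyon: 40% × 30% = 12%.
Via Halcyon → Crestway: 40% × 63% × 20% = 5.04%.
Via Crestway: 35% × 20% = 7%.
Total: 50% + 12% + 5.04% + 7% = 74.04%.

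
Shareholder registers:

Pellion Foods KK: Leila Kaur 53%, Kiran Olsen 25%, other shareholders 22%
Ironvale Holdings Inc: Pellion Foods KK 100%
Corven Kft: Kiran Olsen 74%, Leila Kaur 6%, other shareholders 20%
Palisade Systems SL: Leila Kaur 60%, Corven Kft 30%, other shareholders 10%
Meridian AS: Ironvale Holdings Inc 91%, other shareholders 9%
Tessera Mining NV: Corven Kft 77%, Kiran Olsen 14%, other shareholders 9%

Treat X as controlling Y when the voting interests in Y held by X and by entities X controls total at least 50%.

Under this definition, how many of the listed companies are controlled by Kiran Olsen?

2

Kiran holds 74% of Corven, so Kiran controls Corven.
Corven and Kiran together hold 77% + 14% = 91% of Tessera, so Kiran controls Tessera.
No other company's threshold is met.
Kiran controls 2 companies.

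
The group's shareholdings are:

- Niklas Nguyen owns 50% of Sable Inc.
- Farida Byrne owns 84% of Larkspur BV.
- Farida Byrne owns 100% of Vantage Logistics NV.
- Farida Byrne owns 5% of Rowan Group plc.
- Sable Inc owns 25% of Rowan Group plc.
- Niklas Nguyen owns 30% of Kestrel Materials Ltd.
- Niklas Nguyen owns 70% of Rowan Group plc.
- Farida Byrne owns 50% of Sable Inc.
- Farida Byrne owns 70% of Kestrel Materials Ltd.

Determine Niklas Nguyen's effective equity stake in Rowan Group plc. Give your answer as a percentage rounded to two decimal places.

82.50%

Niklas reaches Rowan along 2 paths.
Direct stake: 70% = 70%.
Via Sable: 50% × 25% = 12.5%.
Total: 70% + 12.5% = 82.5%.
Rounded: 82.50%.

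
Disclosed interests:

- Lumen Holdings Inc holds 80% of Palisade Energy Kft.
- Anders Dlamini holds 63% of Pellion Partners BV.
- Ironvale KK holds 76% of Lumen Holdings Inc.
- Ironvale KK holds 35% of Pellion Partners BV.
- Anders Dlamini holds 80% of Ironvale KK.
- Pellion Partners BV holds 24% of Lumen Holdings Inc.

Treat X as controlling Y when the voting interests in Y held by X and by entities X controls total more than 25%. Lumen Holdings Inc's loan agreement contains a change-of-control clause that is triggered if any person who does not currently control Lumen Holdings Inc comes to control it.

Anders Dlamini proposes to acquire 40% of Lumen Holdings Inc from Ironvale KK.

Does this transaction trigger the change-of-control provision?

No

The purchase adds only to Anders's holdings (Ironvale's stake shrinks), so Anders is the only person who could newly come to control Lumen.
Anders holds 80% of Ironvale, so Anders controls Ironvale.
Ironvale and Anders together hold 35% + 63% = 98% of Pellion, so Anders controls Pellion.
Pellion and Ironvale together hold 24% + 76% = 100% of Lumen, so Anders controls Lumen.
So Anders already controls Lumen before the transaction.
After the purchase, Anders holds 40% of Lumen directly, and Ironvale's stake falls to 36%.
Anders controlled Lumen already, so this is not a new person acquiring control; every other person's position is unchanged or reduced.
No new person acquires control, so the clause is not triggered.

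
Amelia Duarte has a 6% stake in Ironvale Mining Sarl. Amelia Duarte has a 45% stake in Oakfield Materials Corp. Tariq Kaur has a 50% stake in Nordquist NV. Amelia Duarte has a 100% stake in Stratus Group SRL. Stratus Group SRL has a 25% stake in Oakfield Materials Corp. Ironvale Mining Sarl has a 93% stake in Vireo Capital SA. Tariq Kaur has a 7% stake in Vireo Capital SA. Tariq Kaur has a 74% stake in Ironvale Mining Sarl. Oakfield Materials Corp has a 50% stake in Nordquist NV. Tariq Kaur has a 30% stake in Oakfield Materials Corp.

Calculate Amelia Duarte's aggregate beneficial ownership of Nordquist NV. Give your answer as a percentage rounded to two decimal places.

35.00%

Amelia reaches Nordquist along 2 paths.
Via Oakfield: 45% × 50% = 22.5%.
Via Stratus → Oakfield: 100% × 25% × 50% = 12.5%.
Total: 22.5% + 12.5% = 35%.
Rounded: 35.00%.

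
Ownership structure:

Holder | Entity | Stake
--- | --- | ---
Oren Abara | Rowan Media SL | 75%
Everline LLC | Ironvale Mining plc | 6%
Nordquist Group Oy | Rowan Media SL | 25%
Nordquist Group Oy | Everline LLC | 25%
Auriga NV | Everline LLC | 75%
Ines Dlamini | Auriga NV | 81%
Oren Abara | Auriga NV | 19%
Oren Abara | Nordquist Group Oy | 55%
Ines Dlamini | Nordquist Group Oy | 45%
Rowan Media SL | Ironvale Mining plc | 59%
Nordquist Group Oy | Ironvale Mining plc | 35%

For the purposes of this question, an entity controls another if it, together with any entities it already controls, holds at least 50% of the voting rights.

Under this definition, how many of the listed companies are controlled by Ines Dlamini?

2

Ines holds 81% of Auriga, so Ines controls Auriga.
Auriga holds 75% of Everline, so Ines controls Everline.
No other company's threshold is met.
Ines controls 2 companies.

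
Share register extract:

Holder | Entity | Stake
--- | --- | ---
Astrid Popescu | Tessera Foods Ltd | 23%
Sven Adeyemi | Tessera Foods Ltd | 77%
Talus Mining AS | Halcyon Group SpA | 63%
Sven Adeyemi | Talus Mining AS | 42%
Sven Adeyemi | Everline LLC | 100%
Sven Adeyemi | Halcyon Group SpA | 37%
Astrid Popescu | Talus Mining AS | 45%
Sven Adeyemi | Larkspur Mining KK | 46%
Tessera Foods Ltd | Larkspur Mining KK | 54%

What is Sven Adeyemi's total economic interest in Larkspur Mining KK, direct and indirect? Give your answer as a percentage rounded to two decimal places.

87.58%

Sven reaches Larkspur along 2 paths.
Via Tessera: 77% × 54% = 41.58%.
Direct stake: 46% = 46%.
Total: 41.58% + 46% = 87.58%.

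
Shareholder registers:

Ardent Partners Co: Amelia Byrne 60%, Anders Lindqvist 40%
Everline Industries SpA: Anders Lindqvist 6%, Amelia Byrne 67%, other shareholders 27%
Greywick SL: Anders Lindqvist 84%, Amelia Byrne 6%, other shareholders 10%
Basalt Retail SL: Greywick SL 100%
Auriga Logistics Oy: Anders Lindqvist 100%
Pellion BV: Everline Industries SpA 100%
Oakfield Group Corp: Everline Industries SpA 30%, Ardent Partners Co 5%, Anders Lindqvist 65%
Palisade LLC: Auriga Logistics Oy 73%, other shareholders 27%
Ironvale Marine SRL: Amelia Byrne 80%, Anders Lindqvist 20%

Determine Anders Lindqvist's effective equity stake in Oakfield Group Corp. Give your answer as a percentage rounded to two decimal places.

Anders reaches Oakfield along 3 paths.
Via Everline: 6% × 30% = 1.8%.
Via Ardent: 40% × 5% = 2%.
Direct stake: 65% = 65%.
Total: 1.8% + 2% + 65% = 68.8%.
Rounded: 68.80%.

68.80%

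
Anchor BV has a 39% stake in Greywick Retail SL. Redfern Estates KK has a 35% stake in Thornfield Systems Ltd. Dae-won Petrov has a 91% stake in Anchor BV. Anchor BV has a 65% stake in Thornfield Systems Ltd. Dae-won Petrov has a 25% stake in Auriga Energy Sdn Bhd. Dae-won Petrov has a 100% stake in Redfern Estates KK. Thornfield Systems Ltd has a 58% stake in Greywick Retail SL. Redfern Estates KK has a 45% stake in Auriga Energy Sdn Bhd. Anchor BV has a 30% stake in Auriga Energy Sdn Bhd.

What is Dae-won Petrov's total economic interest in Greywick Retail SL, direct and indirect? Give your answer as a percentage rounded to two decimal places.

90.10%

Dae-won reaches Greywick along 3 paths.
Via Anchor: 91% × 39% = 35.49%.
Via Redfern → Thornfield: 100% × 35% × 58% = 20.3%.
Via Anchor → Thornfield: 91% × 65% × 58% = 34.307%.
Total: 35.49% + 20.3% + 34.307% = 90.097%.
Rounded: 90.10%.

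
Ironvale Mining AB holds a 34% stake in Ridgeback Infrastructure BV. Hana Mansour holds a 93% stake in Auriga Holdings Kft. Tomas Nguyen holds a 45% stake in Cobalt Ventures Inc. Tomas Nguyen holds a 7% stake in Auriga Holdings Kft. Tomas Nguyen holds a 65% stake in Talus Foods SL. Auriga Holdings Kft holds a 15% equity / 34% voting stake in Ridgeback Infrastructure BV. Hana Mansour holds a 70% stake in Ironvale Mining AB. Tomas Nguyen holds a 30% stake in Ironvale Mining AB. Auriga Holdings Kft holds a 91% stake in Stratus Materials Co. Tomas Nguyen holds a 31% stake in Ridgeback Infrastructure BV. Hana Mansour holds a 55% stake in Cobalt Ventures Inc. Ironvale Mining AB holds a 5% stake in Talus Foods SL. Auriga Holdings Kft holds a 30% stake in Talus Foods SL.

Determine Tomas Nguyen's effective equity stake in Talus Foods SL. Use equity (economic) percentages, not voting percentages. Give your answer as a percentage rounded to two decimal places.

68.60%

Tomas reaches Talus along 3 paths.
Via Auriga: 7% × 30% = 2.1%.
Via Ironvale: 30% × 5% = 1.5%.
Direct stake: 65% = 65%.
Total: 2.1% + 1.5% + 65% = 68.6%.
Rounded: 68.60%.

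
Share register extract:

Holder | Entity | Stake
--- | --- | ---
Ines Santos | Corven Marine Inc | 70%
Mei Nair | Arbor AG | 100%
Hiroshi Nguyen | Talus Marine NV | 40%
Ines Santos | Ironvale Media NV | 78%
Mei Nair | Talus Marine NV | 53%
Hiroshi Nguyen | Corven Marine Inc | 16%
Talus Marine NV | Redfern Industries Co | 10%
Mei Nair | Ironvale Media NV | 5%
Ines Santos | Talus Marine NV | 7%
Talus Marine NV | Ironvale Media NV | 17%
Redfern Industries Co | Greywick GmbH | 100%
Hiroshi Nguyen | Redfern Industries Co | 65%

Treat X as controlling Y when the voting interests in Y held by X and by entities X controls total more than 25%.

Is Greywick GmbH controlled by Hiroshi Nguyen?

Hiroshi holds 40% of Talus, so Hiroshi controls Talus.
Hiroshi and Talus together hold 65% + 10% = 75% of Redfern, so Hiroshi controls Redfern.
Redfern holds 100% of Greywick, so Hiroshi controls Greywick.

Yes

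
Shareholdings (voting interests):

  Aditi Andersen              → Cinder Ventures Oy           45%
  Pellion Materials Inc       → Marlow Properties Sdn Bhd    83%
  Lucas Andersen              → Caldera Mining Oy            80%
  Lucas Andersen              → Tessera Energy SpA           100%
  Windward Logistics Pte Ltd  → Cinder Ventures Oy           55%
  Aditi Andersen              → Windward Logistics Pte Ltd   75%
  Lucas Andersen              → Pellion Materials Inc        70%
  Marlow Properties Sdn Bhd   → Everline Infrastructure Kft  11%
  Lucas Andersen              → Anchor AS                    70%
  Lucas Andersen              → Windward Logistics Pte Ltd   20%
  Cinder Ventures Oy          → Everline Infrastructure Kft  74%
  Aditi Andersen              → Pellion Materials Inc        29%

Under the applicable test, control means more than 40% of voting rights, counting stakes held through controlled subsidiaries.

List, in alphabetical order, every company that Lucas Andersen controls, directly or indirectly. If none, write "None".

Lucas holds 70% of Pellion, so Lucas controls Pellion.
Pellion holds 83% of Marlow, so Lucas controls Marlow.
Lucas holds 70% of Anchor, so Lucas controls Anchor.
Lucas holds 100% of Tessera, so Lucas controls Tessera.
Lucas holds 80% of Caldera, so Lucas controls Caldera.
No other company's threshold is met.

Anchor AS, Caldera Mining Oy, Marlow Properties Sdn Bhd, Pellion Materials Inc, Tessera Energy SpA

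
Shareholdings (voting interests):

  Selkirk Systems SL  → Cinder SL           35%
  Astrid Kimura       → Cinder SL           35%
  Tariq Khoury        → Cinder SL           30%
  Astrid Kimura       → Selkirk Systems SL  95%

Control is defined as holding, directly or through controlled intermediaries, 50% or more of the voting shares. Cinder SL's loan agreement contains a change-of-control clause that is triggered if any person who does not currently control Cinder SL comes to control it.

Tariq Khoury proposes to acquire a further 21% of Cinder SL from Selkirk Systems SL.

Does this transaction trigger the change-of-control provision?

Yes

The purchase adds only to Tariq's holdings (Selkirk's stake shrinks), so Tariq is the only person who could newly come to control Cinder.
Tariq's largest direct stake is 30% in Cinder, which does not meet the threshold, so Tariq controls no company.
In Cinder, Tariq's side holds only 30%, not ≥ 50%.
So before the transaction, Tariq does not control Cinder.
After the purchase, Tariq's direct stake in Cinder rises to 30% + 21% = 51%, and Selkirk's stake falls to 14%.
Tariq holds 51% of Cinder, so Tariq controls Cinder.
Tariq did not control Cinder before and does after, so the clause is triggered.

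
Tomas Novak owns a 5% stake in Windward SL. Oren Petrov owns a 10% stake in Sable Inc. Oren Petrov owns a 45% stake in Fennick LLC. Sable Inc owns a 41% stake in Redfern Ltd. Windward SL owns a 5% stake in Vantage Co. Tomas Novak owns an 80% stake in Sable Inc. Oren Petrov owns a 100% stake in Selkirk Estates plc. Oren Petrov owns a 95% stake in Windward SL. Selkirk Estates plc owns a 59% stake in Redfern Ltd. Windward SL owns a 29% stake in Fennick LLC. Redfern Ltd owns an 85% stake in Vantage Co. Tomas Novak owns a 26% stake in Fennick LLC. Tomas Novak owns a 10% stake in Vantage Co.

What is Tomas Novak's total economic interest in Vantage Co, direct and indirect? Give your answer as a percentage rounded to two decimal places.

38.13%

Tomas reaches Vantage along 3 paths.
Via Sable → Redfern: 80% × 41% × 85% = 27.88%.
Direct stake: 10% = 10%.
Via Windward: 5% × 5% = 0.25%.
Total: 27.88% + 10% + 0.25% = 38.13%.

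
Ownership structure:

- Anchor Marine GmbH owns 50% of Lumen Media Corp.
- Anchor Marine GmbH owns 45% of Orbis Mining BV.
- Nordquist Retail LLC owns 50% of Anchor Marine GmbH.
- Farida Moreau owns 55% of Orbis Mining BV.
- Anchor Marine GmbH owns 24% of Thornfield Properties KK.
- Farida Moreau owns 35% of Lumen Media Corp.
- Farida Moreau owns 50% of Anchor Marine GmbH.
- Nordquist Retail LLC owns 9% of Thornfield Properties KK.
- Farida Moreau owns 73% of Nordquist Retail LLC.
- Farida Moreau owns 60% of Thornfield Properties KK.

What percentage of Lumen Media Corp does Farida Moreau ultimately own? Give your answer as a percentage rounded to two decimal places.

78.25%

Farida reaches Lumen along 3 paths.
Direct stake: 35% = 35%.
Via Anchor: 50% × 50% = 25%.
Via Nordquist → Anchor: 73% × 50% × 50% = 18.25%.
Total: 35% + 25% + 18.25% = 78.25%.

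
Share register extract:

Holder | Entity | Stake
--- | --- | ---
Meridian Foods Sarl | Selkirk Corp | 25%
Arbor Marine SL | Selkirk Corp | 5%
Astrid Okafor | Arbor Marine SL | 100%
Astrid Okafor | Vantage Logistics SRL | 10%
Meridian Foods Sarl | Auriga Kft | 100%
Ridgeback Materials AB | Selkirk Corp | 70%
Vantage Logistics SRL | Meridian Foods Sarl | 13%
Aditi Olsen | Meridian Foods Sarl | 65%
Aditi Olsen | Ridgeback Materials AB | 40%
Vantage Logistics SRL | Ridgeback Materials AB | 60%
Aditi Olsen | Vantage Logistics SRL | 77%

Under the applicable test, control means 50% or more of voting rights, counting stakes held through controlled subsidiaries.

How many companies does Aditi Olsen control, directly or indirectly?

Aditi holds 77% of Vantage, so Aditi controls Vantage.
Vantage and Aditi together hold 60% + 40% = 100% of Ridgeback, so Aditi controls Ridgeback.
Aditi and Vantage together hold 65% + 13% = 78% of Meridian, so Aditi controls Meridian.
Meridian and Ridgeback together hold 25% + 70% = 95% of Selkirk, so Aditi controls Selkirk.
Meridian holds 100% of Auriga, so Aditi controls Auriga.
No other company's threshold is met.
Aditi controls 5 companies.

5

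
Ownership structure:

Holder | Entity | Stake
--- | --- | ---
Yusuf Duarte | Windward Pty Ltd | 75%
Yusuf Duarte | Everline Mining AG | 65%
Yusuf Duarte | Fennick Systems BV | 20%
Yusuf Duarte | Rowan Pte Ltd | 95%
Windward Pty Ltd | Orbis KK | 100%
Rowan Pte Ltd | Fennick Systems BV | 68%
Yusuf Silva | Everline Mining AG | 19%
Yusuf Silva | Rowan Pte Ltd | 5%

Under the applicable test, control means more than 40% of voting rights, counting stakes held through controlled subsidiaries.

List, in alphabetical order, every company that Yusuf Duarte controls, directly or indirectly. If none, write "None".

Yusuf Duarte holds 75% of Windward, so Yusuf Duarte controls Windward.
Yusuf Duarte holds 65% of Everline, so Yusuf Duarte controls Everline.
Yusuf Duarte holds 95% of Rowan, so Yusuf Duarte controls Rowan.
Windward holds 100% of Orbis, so Yusuf Duarte controls Orbis.
Rowan and Yusuf Duarte together hold 68% + 20% = 88% of Fennick, so Yusuf Duarte controls Fennick.

Everline Mining AG, Fennick Systems BV, Orbis KK, Rowan Pte Ltd, Windward Pty Ltd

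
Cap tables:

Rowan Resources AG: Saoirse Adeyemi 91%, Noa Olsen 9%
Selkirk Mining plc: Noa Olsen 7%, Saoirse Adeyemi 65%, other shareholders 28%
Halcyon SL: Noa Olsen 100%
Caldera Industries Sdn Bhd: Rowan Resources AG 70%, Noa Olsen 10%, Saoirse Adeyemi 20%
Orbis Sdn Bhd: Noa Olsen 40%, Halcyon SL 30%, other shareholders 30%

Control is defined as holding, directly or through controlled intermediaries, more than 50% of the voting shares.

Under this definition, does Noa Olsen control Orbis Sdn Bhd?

Yes

Noa holds 100% of Halcyon, so Noa controls Halcyon.
Noa and Halcyon together hold 40% + 30% = 70% of Orbis, so Noa controls Orbis.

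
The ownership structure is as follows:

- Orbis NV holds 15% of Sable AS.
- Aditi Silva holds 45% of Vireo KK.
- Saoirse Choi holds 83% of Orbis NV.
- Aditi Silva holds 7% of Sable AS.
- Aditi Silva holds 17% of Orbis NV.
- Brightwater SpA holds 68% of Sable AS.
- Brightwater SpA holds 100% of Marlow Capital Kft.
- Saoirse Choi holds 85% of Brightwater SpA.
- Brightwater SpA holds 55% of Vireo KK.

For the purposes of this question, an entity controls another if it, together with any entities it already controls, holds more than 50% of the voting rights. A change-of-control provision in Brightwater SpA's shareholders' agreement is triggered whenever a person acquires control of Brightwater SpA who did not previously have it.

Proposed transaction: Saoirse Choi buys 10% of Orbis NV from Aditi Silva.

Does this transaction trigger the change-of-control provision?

No

The purchase adds only to Saoirse's holdings (Aditi's stake shrinks), so Saoirse is the only person who could newly come to control Brightwater.
Saoirse holds 85% of Brightwater, so Saoirse controls Brightwater.
So Saoirse already controls Brightwater before the transaction.
After the purchase, Saoirse's direct stake in Orbis rises to 83% + 10% = 93%, and Aditi's stake falls to 7%.
Saoirse controlled Brightwater already, so this is not a new person acquiring control; every other person's position is unchanged or reduced.
No new person acquires control, so the clause is not triggered.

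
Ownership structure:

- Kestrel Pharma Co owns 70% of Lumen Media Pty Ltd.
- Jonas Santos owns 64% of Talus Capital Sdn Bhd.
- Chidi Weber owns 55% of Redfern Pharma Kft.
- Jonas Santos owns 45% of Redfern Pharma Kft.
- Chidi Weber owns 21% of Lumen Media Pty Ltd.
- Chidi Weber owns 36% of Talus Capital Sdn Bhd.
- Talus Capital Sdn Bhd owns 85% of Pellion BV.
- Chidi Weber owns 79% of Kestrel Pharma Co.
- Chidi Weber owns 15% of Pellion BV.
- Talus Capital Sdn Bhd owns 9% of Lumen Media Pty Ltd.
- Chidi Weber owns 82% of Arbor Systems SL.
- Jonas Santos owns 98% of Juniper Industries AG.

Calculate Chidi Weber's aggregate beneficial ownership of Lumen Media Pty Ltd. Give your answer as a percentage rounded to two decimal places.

79.54%

Chidi reaches Lumen along 3 paths.
Via Kestrel: 79% × 70% = 55.3%.
Via Talus: 36% × 9% = 3.24%.
Direct stake: 21% = 21%.
Total: 55.3% + 3.24% + 21% = 79.54%.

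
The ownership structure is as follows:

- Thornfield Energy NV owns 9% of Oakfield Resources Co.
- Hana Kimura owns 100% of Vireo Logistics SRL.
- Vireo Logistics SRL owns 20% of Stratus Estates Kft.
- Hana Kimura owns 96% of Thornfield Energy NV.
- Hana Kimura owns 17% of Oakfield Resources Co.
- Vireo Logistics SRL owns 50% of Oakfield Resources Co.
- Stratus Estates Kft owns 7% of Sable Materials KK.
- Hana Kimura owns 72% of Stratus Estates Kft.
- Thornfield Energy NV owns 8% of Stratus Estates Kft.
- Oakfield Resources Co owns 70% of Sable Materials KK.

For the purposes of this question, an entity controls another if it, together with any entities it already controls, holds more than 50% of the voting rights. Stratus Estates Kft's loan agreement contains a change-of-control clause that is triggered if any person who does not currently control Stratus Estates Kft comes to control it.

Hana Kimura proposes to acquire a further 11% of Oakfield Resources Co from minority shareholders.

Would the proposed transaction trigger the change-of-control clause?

The purchase changes only Hana's holdings, so Hana is the only person who could newly come to control Stratus.
Hana holds 96% of Thornfield, so Hana controls Thornfield.
Hana holds 100% of Vireo, so Hana controls Vireo.
Vireo and Thornfield and Hana together hold 20% + 8% + 72% = 100% of Stratus, so Hana controls Stratus.
So Hana already controls Stratus before the transaction.
After the purchase, Hana's direct stake in Oakfield rises to 17% + 11% = 28%.
Hana controlled Stratus already, so this is not a new person acquiring control; every other person's position is unchanged or reduced.
No new person acquires control, so the clause is not triggered.

No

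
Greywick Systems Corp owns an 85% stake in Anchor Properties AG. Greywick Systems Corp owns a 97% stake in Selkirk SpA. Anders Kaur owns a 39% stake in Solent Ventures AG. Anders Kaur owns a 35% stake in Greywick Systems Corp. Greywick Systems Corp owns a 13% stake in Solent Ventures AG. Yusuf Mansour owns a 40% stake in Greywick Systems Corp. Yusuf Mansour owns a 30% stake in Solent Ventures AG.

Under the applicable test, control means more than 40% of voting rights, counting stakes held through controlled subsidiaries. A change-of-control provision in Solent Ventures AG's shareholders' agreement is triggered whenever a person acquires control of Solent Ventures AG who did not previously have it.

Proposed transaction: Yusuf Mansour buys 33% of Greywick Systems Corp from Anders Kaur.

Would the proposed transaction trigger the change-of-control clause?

The purchase adds only to Yusuf's holdings (Anders's stake shrinks), so Yusuf is the only person who could newly come to control Solent.
Yusuf's largest direct stake is 40% in Greywick, which does not meet the threshold, so Yusuf controls no company.
In Solent, Yusuf's side holds only 30%, not > 40%.
So before the transaction, Yusuf does not control Solent.
After the purchase, Yusuf's direct stake in Greywick rises to 40% + 33% = 73%, and Anders's stake falls to 2%.
Yusuf holds 73% of Greywick, so Yusuf controls Greywick.
Greywick and Yusuf together hold 13% + 30% = 43% of Solent, so Yusuf controls Solent.
Yusuf did not control Solent before and does after, so the clause is triggered.

Yes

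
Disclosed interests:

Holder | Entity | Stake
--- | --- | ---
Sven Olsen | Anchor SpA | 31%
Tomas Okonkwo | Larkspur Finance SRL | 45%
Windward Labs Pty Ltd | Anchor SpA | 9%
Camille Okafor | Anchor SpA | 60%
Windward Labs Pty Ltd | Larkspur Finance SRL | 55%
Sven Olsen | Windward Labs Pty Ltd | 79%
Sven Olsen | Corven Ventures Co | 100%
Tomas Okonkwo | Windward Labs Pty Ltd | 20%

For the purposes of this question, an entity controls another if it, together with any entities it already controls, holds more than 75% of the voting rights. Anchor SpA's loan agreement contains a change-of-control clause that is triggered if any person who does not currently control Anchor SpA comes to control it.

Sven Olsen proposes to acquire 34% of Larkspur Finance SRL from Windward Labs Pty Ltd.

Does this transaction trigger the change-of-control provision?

The purchase adds only to Sven's holdings (Windward's stake shrinks), so Sven is the only person who could newly come to control Anchor.
Sven holds 79% of Windward, so Sven controls Windward.
Sven holds 100% of Corven, so Sven controls Corven.
In Anchor, Sven's side holds only 9% + 31% = 40%, not > 75%.
So before the transaction, Sven does not control Anchor.
After the purchase, Sven holds 34% of Larkspur directly, and Windward's stake falls to 21%.
Sven's side now holds 21% + 34% = 55% of Larkspur, not > 75%, so Sven still does not control Larkspur.
After the transaction, Sven's side holds 9% + 31% = 40% of Anchor, not > 75%, so Sven still does not control Anchor.
No new person acquires control, so the clause is not triggered.

No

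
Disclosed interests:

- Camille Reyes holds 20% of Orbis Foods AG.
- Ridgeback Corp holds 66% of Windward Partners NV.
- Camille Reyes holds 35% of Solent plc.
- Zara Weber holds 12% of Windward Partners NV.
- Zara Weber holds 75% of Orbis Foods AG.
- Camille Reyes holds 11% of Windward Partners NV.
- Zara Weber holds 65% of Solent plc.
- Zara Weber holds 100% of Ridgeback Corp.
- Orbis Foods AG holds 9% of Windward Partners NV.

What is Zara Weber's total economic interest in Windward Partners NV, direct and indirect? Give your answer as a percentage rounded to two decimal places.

84.75%

Zara reaches Windward along 3 paths.
Via Ridgeback: 100% × 66% = 66%.
Via Orbis: 75% × 9% = 6.75%.
Direct stake: 12% = 12%.
Total: 66% + 6.75% + 12% = 84.75%.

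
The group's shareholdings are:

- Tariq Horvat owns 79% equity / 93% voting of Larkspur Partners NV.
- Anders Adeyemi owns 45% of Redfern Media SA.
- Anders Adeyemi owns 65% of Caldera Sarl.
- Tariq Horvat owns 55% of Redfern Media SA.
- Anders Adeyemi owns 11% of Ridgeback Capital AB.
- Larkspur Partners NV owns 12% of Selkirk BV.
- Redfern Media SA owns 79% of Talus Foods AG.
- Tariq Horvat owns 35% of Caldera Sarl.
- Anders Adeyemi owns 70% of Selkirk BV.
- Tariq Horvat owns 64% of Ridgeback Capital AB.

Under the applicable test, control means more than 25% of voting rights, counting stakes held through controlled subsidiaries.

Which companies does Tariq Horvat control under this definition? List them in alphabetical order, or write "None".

Caldera Sarl, Larkspur Partners NV, Redfern Media SA, Ridgeback Capital AB, Talus Foods AG

Tariq holds 55% of Redfern, so Tariq controls Redfern.
Tariq holds 64% of Ridgeback, so Tariq controls Ridgeback.
Tariq holds 93% of Larkspur, so Tariq controls Larkspur.
Redfern holds 79% of Talus, so Tariq controls Talus.
Tariq holds 35% of Caldera, so Tariq controls Caldera.
No other company's threshold is met.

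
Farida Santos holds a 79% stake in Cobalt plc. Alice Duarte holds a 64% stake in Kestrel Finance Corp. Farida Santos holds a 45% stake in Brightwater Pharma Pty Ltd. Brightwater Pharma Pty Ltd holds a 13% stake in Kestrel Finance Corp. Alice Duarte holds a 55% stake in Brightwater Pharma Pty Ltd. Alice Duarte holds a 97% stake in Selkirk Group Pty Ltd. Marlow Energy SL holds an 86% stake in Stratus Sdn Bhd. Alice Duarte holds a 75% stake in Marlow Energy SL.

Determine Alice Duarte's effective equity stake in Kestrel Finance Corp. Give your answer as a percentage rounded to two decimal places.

71.15%

Alice reaches Kestrel along 2 paths.
Direct stake: 64% = 64%.
Via Brightwater: 55% × 13% = 7.15%.
Total: 64% + 7.15% = 71.15%.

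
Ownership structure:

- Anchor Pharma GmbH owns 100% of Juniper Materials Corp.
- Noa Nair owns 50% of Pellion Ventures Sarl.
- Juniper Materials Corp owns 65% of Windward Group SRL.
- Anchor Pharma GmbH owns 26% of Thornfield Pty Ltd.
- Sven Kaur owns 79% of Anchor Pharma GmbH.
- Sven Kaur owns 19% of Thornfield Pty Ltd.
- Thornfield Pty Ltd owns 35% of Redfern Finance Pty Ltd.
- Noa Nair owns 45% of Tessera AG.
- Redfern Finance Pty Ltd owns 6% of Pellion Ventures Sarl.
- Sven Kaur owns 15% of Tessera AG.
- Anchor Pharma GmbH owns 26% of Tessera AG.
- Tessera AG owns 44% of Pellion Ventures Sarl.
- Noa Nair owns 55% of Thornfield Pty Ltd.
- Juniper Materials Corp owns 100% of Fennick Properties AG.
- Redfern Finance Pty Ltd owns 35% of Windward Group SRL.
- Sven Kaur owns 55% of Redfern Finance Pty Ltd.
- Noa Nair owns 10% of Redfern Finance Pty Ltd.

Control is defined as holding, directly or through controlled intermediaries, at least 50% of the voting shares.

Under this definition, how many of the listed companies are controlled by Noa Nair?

2

Noa holds 55% of Thornfield, so Noa controls Thornfield.
Noa holds 50% of Pellion, so Noa controls Pellion.
No other company's threshold is met.
Noa controls 2 companies.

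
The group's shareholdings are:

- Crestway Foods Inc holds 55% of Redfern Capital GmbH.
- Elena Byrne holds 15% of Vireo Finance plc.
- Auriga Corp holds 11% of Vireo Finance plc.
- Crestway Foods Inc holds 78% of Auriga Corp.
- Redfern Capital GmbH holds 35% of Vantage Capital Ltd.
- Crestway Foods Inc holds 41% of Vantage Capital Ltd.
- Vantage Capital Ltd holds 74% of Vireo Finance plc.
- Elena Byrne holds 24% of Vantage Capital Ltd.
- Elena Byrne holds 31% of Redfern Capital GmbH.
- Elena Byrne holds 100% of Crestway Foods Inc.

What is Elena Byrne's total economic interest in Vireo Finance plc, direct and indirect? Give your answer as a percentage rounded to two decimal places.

Elena reaches Vireo along 6 paths.
Direct stake: 15% = 15%.
Via Crestway → Auriga: 100% × 78% × 11% = 8.58%.
Via Crestway → Vantage: 100% × 41% × 74% = 30.34%.
Via Vantage: 24% × 74% = 17.76%.
Via Crestway → Redfern → Vantage: 100% × 55% × 35% × 74% = 14.245%.
Via Redfern → Vantage: 31% × 35% × 74% = 8.029%.
Total: 15% + 8.58% + 30.34% + 17.76% + 14.245% + 8.029% = 93.954%.
Rounded: 93.95%.

93.95%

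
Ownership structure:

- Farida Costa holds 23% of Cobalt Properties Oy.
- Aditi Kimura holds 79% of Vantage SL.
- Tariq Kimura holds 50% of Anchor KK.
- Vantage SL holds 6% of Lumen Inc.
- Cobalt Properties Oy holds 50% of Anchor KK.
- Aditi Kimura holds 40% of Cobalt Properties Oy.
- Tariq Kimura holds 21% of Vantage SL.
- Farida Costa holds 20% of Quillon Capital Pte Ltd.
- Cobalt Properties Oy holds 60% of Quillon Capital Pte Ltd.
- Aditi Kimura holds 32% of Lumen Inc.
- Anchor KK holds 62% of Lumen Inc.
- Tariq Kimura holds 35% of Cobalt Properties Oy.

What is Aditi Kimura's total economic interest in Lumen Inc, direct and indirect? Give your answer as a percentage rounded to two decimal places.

49.14%

Aditi reaches Lumen along 3 paths.
Via Vantage: 79% × 6% = 4.74%.
Via Cobalt → Anchor: 40% × 50% × 62% = 12.4%.
Direct stake: 32% = 32%.
Total: 4.74% + 12.4% + 32% = 49.14%.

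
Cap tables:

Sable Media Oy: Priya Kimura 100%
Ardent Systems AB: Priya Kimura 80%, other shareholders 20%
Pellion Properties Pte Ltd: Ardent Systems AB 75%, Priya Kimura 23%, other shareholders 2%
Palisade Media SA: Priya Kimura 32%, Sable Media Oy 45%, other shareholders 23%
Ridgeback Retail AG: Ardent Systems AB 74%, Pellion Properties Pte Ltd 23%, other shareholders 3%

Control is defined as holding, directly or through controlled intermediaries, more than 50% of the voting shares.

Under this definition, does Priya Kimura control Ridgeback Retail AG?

Priya holds 80% of Ardent, so Priya controls Ardent.
Ardent and Priya together hold 75% + 23% = 98% of Pellion, so Priya controls Pellion.
Ardent and Pellion together hold 74% + 23% = 97% of Ridgeback, so Priya controls Ridgeback.

Yes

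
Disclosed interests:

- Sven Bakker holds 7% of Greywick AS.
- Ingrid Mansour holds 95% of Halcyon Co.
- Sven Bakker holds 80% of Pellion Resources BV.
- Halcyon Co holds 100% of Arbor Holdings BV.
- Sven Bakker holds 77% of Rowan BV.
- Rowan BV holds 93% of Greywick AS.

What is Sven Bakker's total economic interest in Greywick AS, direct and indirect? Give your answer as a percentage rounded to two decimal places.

Sven reaches Greywick along 2 paths.
Direct stake: 7% = 7%.
Via Rowan: 77% × 93% = 71.61%.
Total: 7% + 71.61% = 78.61%.

78.61%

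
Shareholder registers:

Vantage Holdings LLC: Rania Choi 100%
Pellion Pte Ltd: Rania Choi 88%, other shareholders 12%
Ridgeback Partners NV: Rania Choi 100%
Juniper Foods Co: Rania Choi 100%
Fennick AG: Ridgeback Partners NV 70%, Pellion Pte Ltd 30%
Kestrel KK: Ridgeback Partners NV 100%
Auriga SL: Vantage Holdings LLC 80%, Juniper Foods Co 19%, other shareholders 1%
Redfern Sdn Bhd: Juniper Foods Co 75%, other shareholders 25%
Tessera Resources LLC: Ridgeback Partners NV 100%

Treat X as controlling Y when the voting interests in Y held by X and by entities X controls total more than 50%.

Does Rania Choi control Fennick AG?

Rania holds 100% of Ridgeback, so Rania controls Ridgeback.
Rania holds 88% of Pellion, so Rania controls Pellion.
Ridgeback and Pellion together hold 70% + 30% = 100% of Fennick, so Rania controls Fennick.

Yes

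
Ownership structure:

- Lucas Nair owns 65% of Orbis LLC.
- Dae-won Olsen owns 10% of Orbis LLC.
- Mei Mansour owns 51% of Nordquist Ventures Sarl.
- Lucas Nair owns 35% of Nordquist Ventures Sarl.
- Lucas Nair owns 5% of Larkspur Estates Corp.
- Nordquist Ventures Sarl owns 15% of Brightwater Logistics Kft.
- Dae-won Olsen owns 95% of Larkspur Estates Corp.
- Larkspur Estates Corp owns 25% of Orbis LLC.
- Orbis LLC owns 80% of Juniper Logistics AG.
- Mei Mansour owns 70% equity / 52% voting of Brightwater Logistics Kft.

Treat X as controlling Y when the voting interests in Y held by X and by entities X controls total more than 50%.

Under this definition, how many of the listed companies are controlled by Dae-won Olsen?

Dae-won holds 95% of Larkspur, so Dae-won controls Larkspur.
No other company's threshold is met.
Dae-won controls 1 company.

1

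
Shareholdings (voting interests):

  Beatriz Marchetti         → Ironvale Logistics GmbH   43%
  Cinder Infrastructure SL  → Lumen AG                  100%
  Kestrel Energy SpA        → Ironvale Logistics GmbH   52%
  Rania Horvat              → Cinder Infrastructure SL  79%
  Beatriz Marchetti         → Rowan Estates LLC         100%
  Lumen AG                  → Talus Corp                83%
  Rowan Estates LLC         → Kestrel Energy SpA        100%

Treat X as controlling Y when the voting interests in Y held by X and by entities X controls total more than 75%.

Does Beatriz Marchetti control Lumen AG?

No

Beatriz holds 100% of Rowan, so Beatriz controls Rowan.
Rowan holds 100% of Kestrel, so Beatriz controls Kestrel.
Beatriz and Kestrel together hold 43% + 52% = 95% of Ironvale, so Beatriz controls Ironvale.
Neither Beatriz nor any entity Beatriz controls holds any voting interest in Lumen.
So Beatriz does not control Lumen.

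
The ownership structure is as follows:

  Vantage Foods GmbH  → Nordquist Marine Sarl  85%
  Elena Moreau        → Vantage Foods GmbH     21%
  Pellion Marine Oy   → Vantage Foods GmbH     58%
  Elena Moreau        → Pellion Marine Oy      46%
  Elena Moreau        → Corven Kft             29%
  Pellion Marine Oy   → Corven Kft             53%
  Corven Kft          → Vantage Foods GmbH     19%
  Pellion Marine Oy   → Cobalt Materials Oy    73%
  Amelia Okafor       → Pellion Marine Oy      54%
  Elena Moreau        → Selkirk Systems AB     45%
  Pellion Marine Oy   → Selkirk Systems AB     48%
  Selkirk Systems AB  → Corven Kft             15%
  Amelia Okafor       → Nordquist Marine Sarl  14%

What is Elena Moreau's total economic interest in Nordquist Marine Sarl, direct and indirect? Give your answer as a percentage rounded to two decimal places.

Elena reaches Nordquist along 6 paths.
Via Pellion → Vantage: 46% × 58% × 85% = 22.678%.
Via Vantage: 21% × 85% = 17.85%.
Via Selkirk → Corven → Vantage: 45% × 15% × 19% × 85% = 1.090125%.
Via Pellion → Selkirk → Corven → Vantage: 46% × 48% × 15% × 19% × 85% = 0.534888%.
Via Pellion → Corven → Vantage: 46% × 53% × 19% × 85% = 3.93737%.
Via Corven → Vantage: 29% × 19% × 85% = 4.6835%.
Total: 22.678% + 17.85% + 1.090125% + 0.534888% + 3.93737% + 4.6835% = 50.773883%.
Rounded: 50.77%.

50.77%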